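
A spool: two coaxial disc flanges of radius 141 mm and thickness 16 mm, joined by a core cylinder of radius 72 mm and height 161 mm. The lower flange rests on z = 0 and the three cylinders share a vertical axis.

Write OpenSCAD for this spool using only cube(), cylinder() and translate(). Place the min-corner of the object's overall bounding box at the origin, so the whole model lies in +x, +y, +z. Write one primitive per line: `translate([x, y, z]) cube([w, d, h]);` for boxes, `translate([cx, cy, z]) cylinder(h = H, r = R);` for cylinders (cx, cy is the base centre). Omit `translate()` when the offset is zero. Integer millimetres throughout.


translate([141, 141, 0]) cylinder(h = 16, r = 141);
translate([141, 141, 16]) cylinder(h = 161, r = 72);
translate([141, 141, 177]) cylinder(h = 16, r = 141);


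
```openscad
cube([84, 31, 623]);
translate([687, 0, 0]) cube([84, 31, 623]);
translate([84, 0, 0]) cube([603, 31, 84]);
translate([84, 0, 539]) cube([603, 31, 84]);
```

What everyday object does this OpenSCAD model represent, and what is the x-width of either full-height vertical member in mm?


A picture frame. The border width is 84 mm.

Four thin pieces enclosing a rectangular opening — a picture frame. The two full-height stiles are 623 mm tall; the top rail sits at z = 539 and is 84 mm tall, so the border above the opening is 623 − 539 = 84 mm, matching the stile x-width.


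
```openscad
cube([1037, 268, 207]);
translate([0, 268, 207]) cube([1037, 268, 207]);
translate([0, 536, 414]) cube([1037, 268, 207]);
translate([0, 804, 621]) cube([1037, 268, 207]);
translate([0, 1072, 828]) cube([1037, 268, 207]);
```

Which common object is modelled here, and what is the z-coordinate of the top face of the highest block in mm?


A staircase. The total rise is 1035 mm.

5 identical blocks, each offset up and back from the previous — a staircase. Each step is 207 mm tall and there are 5 of them, so the total rise is 5 × 207 = 1035 mm.


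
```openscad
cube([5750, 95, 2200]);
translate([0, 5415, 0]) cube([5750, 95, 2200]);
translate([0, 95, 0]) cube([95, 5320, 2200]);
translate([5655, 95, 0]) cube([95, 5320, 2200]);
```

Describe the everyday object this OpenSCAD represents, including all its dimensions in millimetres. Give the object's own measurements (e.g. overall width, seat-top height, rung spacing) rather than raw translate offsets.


The wall frame of a small rectangular building: four walls, each 2200 mm tall and 95 mm thick, enclosing a footprint 5750 mm (x) by 5510 mm (y) outside-to-outside, with no floor or roof. The front and back walls (the −y and +y sides) span the full width; the two side walls fit between them.


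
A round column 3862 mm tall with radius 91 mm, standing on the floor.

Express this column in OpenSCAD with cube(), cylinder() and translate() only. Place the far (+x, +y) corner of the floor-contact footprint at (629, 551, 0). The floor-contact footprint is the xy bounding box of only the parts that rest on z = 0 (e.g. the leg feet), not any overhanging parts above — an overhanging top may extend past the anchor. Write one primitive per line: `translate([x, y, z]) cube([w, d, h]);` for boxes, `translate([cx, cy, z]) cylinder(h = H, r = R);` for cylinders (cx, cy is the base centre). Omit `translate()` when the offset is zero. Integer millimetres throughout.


translate([538, 460, 0]) cylinder(h = 3862, r = 91);


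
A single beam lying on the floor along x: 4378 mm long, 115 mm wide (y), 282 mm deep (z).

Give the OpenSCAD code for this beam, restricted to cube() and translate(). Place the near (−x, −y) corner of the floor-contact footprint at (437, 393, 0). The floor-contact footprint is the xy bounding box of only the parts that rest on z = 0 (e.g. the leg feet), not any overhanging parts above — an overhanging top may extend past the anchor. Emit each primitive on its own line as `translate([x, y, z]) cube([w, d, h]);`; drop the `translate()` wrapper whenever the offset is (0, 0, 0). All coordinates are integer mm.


translate([437, 393, 0]) cube([4378, 115, 282]);


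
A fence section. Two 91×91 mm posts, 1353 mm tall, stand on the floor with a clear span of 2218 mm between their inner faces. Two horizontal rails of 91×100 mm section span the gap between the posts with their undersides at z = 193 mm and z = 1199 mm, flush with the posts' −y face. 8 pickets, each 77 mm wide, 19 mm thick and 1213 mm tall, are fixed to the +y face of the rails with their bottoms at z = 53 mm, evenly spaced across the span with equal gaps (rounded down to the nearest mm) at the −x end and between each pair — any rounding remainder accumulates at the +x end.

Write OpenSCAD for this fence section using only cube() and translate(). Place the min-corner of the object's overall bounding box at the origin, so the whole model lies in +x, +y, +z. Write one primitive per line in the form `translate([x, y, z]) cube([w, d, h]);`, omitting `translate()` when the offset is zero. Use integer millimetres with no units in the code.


cube([91, 91, 1353]);
translate([2309, 0, 0]) cube([91, 91, 1353]);
translate([91, 0, 193]) cube([2218, 91, 100]);
translate([91, 0, 1199]) cube([2218, 91, 100]);
translate([269, 91, 53]) cube([77, 19, 1213]);
translate([524, 91, 53]) cube([77, 19, 1213]);
translate([779, 91, 53]) cube([77, 19, 1213]);
translate([1034, 91, 53]) cube([77, 19, 1213]);
translate([1289, 91, 53]) cube([77, 19, 1213]);
translate([1544, 91, 53]) cube([77, 19, 1213]);
translate([1799, 91, 53]) cube([77, 19, 1213]);
translate([2054, 91, 53]) cube([77, 19, 1213]);


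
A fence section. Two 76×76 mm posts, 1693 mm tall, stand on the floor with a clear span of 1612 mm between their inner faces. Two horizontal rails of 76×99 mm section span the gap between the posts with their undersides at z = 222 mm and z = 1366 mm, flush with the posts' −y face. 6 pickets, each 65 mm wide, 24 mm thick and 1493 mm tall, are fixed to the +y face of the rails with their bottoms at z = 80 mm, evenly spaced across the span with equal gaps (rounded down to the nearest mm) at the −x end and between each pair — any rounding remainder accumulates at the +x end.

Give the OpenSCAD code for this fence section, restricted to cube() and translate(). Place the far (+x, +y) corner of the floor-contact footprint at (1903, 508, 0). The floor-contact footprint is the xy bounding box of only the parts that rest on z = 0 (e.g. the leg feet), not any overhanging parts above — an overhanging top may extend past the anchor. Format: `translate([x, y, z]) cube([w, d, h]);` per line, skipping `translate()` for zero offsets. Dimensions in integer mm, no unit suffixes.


translate([139, 432, 0]) cube([76, 76, 1693]);
translate([1827, 432, 0]) cube([76, 76, 1693]);
translate([215, 432, 222]) cube([1612, 76, 99]);
translate([215, 432, 1366]) cube([1612, 76, 99]);
translate([389, 508, 80]) cube([65, 24, 1493]);
translate([628, 508, 80]) cube([65, 24, 1493]);
translate([867, 508, 80]) cube([65, 24, 1493]);
translate([1106, 508, 80]) cube([65, 24, 1493]);
translate([1345, 508, 80]) cube([65, 24, 1493]);
translate([1584, 508, 80]) cube([65, 24, 1493]);


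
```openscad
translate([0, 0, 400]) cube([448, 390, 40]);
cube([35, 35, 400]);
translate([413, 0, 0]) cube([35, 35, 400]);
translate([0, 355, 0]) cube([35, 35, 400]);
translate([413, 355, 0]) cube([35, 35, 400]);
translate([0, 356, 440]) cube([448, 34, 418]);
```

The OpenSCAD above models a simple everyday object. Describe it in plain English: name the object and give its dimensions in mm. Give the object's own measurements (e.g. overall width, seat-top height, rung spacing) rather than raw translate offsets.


A chair. The seat is a 448×390×40 mm slab with its top at z = 440 mm, on four 35×35 mm corner legs (flush with the seat edges, standing on z = 0). A flat backrest 34 mm thick, 418 mm tall, spans the full seat width and rises from the seat top along its +y edge, rear face flush with the rear of the seat.


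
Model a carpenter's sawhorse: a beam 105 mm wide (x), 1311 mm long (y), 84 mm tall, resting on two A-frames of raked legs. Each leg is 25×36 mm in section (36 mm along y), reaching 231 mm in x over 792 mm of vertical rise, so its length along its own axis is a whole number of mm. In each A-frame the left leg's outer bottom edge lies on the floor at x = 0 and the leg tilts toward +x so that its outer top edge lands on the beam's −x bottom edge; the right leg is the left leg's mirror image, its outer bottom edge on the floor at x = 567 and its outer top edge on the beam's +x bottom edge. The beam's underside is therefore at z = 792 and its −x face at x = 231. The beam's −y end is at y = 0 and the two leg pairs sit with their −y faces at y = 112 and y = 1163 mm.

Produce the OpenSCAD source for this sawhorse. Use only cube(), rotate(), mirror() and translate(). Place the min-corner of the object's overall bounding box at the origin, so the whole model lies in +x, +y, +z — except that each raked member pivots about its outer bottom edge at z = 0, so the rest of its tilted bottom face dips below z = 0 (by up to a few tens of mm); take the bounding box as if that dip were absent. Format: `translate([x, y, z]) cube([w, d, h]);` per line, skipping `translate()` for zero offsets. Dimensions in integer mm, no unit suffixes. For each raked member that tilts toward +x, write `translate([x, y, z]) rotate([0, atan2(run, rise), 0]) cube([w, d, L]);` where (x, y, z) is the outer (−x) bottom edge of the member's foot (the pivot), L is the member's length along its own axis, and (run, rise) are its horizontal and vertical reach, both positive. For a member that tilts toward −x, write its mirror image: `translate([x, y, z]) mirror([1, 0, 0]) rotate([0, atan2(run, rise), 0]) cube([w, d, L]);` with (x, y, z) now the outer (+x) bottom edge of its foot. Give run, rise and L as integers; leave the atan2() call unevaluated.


translate([231, 0, 792]) cube([105, 1311, 84]);
translate([0, 112, 0]) rotate([0, atan2(231, 792), 0]) cube([25, 36, 825]);
translate([567, 112, 0]) mirror([1, 0, 0]) rotate([0, atan2(231, 792), 0]) cube([25, 36, 825]);
translate([0, 1163, 0]) rotate([0, atan2(231, 792), 0]) cube([25, 36, 825]);
translate([567, 1163, 0]) mirror([1, 0, 0]) rotate([0, atan2(231, 792), 0]) cube([25, 36, 825]);


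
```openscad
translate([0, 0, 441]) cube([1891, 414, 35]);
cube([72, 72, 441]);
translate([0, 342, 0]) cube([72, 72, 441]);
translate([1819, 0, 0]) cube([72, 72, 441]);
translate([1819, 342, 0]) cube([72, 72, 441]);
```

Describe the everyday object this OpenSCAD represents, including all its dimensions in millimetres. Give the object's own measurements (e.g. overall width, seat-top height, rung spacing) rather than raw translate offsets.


A bench: a 1891×414 mm seat slab, 35 mm thick, top at z = 476 mm, on four 72×72 mm square legs flush with the seat corners and standing on z = 0.


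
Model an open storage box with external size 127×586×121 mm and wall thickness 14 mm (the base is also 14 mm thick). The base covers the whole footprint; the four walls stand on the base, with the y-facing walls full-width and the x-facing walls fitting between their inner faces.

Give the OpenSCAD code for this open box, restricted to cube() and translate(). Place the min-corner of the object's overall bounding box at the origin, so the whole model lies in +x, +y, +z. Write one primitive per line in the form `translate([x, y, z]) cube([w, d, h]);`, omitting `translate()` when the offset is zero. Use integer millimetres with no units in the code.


cube([127, 586, 14]);
translate([0, 0, 14]) cube([127, 14, 107]);
translate([0, 572, 14]) cube([127, 14, 107]);
translate([0, 14, 14]) cube([14, 558, 107]);
translate([113, 14, 14]) cube([14, 558, 107]);


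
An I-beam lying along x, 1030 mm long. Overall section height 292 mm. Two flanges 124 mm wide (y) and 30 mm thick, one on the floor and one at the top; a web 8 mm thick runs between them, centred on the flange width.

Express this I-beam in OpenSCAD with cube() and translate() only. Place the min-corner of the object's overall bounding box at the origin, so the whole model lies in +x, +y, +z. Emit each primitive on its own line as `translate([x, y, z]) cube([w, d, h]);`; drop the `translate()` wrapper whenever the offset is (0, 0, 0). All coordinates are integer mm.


cube([1030, 124, 30]);
translate([0, 58, 30]) cube([1030, 8, 232]);
translate([0, 0, 262]) cube([1030, 124, 30]);


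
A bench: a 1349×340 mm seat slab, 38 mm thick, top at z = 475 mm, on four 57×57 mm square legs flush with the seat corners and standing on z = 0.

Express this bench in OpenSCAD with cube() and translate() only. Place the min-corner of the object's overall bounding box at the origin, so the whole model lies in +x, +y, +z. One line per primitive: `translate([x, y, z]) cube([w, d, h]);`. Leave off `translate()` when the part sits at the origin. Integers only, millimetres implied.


translate([0, 0, 437]) cube([1349, 340, 38]);
cube([57, 57, 437]);
translate([0, 283, 0]) cube([57, 57, 437]);
translate([1292, 0, 0]) cube([57, 57, 437]);
translate([1292, 283, 0]) cube([57, 57, 437]);


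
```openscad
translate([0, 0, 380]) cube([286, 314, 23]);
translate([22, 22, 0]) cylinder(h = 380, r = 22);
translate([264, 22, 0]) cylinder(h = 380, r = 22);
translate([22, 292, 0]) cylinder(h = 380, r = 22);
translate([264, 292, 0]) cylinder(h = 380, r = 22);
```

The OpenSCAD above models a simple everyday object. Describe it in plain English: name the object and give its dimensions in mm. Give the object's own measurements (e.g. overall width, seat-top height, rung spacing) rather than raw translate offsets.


A simple wooden stool: a rectangular seat 286 mm (x) by 314 mm (y), 23 mm thick, top face at z = 403 mm, on four round legs, each 44 mm in diameter. The legs rest on z = 0, each leg's axis is inset half a diameter from the nearest pair of seat edges (so the leg's bounding box is flush with the corner).


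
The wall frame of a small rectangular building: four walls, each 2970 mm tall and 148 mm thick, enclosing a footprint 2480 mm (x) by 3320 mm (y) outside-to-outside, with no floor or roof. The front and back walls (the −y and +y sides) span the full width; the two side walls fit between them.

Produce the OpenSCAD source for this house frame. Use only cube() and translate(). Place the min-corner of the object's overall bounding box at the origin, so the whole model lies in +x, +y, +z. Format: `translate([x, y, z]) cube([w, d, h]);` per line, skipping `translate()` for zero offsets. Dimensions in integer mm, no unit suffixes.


cube([2480, 148, 2970]);
translate([0, 3172, 0]) cube([2480, 148, 2970]);
translate([0, 148, 0]) cube([148, 3024, 2970]);
translate([2332, 148, 0]) cube([148, 3024, 2970]);


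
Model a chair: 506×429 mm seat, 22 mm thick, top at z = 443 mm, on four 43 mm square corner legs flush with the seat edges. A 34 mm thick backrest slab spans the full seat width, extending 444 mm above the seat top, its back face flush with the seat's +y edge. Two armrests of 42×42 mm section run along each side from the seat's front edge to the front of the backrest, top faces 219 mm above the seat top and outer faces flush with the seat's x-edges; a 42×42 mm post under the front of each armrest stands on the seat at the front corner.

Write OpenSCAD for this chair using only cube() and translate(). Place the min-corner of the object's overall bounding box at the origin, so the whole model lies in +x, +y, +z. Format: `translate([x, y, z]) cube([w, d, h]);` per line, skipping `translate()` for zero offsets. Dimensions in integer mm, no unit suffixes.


translate([0, 0, 421]) cube([506, 429, 22]);
cube([43, 43, 421]);
translate([463, 0, 0]) cube([43, 43, 421]);
translate([0, 386, 0]) cube([43, 43, 421]);
translate([463, 386, 0]) cube([43, 43, 421]);
translate([0, 395, 443]) cube([506, 34, 444]);
translate([0, 0, 620]) cube([42, 395, 42]);
translate([464, 0, 620]) cube([42, 395, 42]);
translate([0, 0, 443]) cube([42, 42, 177]);
translate([464, 0, 443]) cube([42, 42, 177]);


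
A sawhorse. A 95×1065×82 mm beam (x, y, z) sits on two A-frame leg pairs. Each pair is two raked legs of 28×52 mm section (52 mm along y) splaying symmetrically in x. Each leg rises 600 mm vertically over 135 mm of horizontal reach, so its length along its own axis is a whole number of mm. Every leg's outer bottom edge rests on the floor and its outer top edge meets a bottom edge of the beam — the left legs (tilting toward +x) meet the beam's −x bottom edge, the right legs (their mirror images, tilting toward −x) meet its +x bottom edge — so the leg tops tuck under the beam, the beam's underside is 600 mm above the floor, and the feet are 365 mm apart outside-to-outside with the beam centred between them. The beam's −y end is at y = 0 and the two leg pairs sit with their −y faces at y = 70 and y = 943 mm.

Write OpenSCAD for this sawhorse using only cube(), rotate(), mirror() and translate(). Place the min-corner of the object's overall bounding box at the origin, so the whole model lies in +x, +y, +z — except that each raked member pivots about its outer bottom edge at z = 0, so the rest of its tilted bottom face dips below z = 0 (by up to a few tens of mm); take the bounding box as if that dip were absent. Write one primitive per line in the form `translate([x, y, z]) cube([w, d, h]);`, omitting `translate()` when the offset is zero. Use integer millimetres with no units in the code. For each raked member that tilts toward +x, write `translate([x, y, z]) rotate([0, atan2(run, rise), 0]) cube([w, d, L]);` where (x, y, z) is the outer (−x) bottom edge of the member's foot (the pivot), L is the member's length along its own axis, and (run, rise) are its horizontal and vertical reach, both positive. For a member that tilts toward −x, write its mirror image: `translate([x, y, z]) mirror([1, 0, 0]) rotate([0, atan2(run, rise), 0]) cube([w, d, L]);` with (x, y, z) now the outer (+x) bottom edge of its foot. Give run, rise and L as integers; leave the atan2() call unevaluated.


translate([135, 0, 600]) cube([95, 1065, 82]);
translate([0, 70, 0]) rotate([0, atan2(135, 600), 0]) cube([28, 52, 615]);
translate([365, 70, 0]) mirror([1, 0, 0]) rotate([0, atan2(135, 600), 0]) cube([28, 52, 615]);
translate([0, 943, 0]) rotate([0, atan2(135, 600), 0]) cube([28, 52, 615]);
translate([365, 943, 0]) mirror([1, 0, 0]) rotate([0, atan2(135, 600), 0]) cube([28, 52, 615]);


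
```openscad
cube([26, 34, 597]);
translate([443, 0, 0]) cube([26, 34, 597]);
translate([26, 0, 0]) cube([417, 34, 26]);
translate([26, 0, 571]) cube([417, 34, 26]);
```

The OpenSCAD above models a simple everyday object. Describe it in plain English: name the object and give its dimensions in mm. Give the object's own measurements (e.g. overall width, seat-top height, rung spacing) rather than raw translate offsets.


A rectangular picture frame lying in the x–z plane (depth along y). The opening is 417 mm wide (x) by 545 mm tall (z), surrounded by a border 26 mm wide on all four sides. The frame is 34 mm deep and is made of two full-height vertical stiles with two horizontal rails fitted between them.


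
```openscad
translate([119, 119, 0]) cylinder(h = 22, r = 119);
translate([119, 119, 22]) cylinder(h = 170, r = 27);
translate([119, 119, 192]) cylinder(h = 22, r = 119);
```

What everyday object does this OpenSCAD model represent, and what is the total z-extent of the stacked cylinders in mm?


A spool. The overall height is 214 mm.

Three coaxial cylinders, large–small–large — a spool. Two 22 mm flanges and a 170 mm core give 22 + 170 + 22 = 214 mm.


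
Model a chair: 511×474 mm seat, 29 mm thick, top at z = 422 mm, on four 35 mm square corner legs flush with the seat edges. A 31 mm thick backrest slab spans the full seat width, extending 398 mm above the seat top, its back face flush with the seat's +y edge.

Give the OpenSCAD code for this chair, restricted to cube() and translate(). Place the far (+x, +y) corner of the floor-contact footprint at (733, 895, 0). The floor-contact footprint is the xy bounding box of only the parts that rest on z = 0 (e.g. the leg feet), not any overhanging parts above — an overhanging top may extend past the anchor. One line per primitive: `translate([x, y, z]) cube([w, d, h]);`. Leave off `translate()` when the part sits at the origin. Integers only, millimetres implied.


translate([222, 421, 393]) cube([511, 474, 29]);
translate([222, 421, 0]) cube([35, 35, 393]);
translate([698, 421, 0]) cube([35, 35, 393]);
translate([222, 860, 0]) cube([35, 35, 393]);
translate([698, 860, 0]) cube([35, 35, 393]);
translate([222, 864, 422]) cube([511, 31, 398]);


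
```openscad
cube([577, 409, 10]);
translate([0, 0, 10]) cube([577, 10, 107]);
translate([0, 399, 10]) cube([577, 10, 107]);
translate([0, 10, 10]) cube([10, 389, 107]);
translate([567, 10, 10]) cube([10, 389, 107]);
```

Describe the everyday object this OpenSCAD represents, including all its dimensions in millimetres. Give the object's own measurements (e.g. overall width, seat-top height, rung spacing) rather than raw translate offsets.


An open-topped rectangular box: outside dimensions 577×409×117 mm, with a uniform wall and base thickness of 10 mm. The base is a full 577×409 slab on the floor; four walls sit on top of the base. The front and back walls (the −y and +y sides) span the full width; the two side walls fit between them.


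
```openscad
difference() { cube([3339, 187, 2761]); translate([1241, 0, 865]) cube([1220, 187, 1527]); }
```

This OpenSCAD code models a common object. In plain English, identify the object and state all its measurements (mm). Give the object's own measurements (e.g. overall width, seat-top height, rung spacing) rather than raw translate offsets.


A wall 3339 mm long (x), 187 mm thick (y), 2761 mm tall, with a rectangular window opening cut through it. The opening is 1220 mm wide and 1527 mm tall; its sill is at z = 865 mm and its near (−x) edge is 1241 mm from the wall's −x end. The opening passes through the full wall thickness.


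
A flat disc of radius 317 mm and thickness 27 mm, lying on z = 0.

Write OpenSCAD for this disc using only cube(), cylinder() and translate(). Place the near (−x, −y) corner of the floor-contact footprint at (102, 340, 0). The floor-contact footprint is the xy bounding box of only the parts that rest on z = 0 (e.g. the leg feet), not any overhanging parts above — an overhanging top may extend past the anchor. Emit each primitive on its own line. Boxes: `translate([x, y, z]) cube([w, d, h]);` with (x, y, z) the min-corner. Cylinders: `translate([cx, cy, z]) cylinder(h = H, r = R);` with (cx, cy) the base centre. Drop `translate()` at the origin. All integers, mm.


translate([419, 657, 0]) cylinder(h = 27, r = 317);


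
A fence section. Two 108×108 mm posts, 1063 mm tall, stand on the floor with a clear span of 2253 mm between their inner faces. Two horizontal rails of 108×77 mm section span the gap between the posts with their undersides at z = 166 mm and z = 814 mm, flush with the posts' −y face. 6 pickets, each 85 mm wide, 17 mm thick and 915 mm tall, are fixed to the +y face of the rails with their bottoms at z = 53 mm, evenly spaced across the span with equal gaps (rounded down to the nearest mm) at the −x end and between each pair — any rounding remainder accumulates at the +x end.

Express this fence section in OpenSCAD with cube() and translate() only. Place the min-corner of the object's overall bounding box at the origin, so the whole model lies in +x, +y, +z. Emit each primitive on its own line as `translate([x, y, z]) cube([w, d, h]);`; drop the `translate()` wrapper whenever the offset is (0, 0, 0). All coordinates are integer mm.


cube([108, 108, 1063]);
translate([2361, 0, 0]) cube([108, 108, 1063]);
translate([108, 0, 166]) cube([2253, 108, 77]);
translate([108, 0, 814]) cube([2253, 108, 77]);
translate([357, 108, 53]) cube([85, 17, 915]);
translate([691, 108, 53]) cube([85, 17, 915]);
translate([1025, 108, 53]) cube([85, 17, 915]);
translate([1359, 108, 53]) cube([85, 17, 915]);
translate([1693, 108, 53]) cube([85, 17, 915]);
translate([2027, 108, 53]) cube([85, 17, 915]);


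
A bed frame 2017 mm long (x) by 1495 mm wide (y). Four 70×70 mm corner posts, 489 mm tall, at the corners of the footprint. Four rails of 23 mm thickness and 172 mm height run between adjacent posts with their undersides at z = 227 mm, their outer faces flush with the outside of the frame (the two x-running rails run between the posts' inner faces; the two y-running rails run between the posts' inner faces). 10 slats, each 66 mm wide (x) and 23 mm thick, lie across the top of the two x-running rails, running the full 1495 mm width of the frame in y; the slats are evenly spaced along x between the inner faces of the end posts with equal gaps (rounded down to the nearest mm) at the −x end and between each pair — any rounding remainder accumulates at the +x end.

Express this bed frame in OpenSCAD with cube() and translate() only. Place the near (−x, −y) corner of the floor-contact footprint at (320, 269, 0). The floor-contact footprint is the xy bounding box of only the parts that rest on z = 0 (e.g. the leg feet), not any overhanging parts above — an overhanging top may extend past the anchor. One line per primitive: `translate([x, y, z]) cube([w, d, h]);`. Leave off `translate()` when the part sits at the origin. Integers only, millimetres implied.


translate([320, 269, 0]) cube([70, 70, 489]);
translate([320, 1694, 0]) cube([70, 70, 489]);
translate([2267, 269, 0]) cube([70, 70, 489]);
translate([2267, 1694, 0]) cube([70, 70, 489]);
translate([390, 269, 227]) cube([1877, 23, 172]);
translate([390, 1741, 227]) cube([1877, 23, 172]);
translate([320, 339, 227]) cube([23, 1355, 172]);
translate([2314, 339, 227]) cube([23, 1355, 172]);
translate([500, 269, 399]) cube([66, 1495, 23]);
translate([676, 269, 399]) cube([66, 1495, 23]);
translate([852, 269, 399]) cube([66, 1495, 23]);
translate([1028, 269, 399]) cube([66, 1495, 23]);
translate([1204, 269, 399]) cube([66, 1495, 23]);
translate([1380, 269, 399]) cube([66, 1495, 23]);
translate([1556, 269, 399]) cube([66, 1495, 23]);
translate([1732, 269, 399]) cube([66, 1495, 23]);
translate([1908, 269, 399]) cube([66, 1495, 23]);
translate([2084, 269, 399]) cube([66, 1495, 23]);


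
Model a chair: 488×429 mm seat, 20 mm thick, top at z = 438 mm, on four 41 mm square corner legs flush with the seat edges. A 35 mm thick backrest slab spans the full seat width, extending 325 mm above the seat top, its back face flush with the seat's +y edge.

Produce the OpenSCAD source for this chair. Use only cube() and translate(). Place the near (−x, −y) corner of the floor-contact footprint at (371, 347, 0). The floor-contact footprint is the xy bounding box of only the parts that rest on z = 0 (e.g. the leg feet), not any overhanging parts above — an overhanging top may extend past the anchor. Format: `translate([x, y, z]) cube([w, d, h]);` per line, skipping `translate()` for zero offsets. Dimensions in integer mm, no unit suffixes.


// leg_h = 438 - 20 = 418
translate([371, 347, 418]) cube([488, 429, 20]);
translate([371, 347, 0]) cube([41, 41, 418]);
translate([818, 347, 0]) cube([41, 41, 418]);
translate([371, 735, 0]) cube([41, 41, 418]);
translate([818, 735, 0]) cube([41, 41, 418]);
translate([371, 741, 438]) cube([488, 35, 325]);


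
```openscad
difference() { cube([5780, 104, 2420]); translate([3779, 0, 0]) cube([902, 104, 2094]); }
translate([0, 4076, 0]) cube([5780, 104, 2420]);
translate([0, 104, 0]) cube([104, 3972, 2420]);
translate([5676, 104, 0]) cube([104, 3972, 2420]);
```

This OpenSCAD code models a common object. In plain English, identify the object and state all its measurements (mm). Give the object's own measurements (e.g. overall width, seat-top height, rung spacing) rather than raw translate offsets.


A single room: four walls, each 2420 mm tall and 104 mm thick, enclosing an outside footprint 5780×4180 mm (x × y), no floor or roof. The front and back walls (−y and +y sides) run the full x-width; the side walls fit between their inner faces. A door opening 902 mm wide and 2094 mm tall is cut through the front wall from the floor up, its −x edge 3779 mm from the wall's −x end.


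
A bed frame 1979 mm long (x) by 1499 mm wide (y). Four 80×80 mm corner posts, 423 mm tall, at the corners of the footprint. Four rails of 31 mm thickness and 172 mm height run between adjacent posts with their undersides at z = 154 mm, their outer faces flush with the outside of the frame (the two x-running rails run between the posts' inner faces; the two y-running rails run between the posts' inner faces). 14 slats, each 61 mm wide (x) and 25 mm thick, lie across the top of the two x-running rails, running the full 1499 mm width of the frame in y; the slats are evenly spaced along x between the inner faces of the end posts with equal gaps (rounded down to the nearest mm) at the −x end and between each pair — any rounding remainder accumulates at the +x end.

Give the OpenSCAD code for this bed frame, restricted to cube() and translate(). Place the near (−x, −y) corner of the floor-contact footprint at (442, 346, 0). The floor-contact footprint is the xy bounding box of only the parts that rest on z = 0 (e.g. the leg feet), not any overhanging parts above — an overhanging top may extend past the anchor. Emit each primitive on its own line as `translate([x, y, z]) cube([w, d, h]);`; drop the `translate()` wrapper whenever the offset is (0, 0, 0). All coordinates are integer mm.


// slat z = rail_z + rail_h = 154 + 172 = 326
// slat gap = ⌊(1819 − 14·61) / 15⌋ = 64
translate([442, 346, 0]) cube([80, 80, 423]);
translate([442, 1765, 0]) cube([80, 80, 423]);
translate([2341, 346, 0]) cube([80, 80, 423]);
translate([2341, 1765, 0]) cube([80, 80, 423]);
translate([522, 346, 154]) cube([1819, 31, 172]);
translate([522, 1814, 154]) cube([1819, 31, 172]);
translate([442, 426, 154]) cube([31, 1339, 172]);
translate([2390, 426, 154]) cube([31, 1339, 172]);
translate([586, 346, 326]) cube([61, 1499, 25]);
translate([711, 346, 326]) cube([61, 1499, 25]);
translate([836, 346, 326]) cube([61, 1499, 25]);
translate([961, 346, 326]) cube([61, 1499, 25]);
translate([1086, 346, 326]) cube([61, 1499, 25]);
translate([1211, 346, 326]) cube([61, 1499, 25]);
translate([1336, 346, 326]) cube([61, 1499, 25]);
translate([1461, 346, 326]) cube([61, 1499, 25]);
translate([1586, 346, 326]) cube([61, 1499, 25]);
translate([1711, 346, 326]) cube([61, 1499, 25]);
translate([1836, 346, 326]) cube([61, 1499, 25]);
translate([1961, 346, 326]) cube([61, 1499, 25]);
translate([2086, 346, 326]) cube([61, 1499, 25]);
translate([2211, 346, 326]) cube([61, 1499, 25]);


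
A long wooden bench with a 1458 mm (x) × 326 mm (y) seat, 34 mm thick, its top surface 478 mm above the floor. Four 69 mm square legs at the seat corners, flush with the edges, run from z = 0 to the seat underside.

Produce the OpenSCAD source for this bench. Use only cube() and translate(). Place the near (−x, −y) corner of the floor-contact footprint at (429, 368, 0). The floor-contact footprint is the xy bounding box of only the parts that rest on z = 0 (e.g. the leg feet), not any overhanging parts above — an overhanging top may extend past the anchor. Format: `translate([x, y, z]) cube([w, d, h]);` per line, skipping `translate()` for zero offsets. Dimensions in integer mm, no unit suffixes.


translate([429, 368, 444]) cube([1458, 326, 34]);
translate([429, 368, 0]) cube([69, 69, 444]);
translate([429, 625, 0]) cube([69, 69, 444]);
translate([1818, 368, 0]) cube([69, 69, 444]);
translate([1818, 625, 0]) cube([69, 69, 444]);


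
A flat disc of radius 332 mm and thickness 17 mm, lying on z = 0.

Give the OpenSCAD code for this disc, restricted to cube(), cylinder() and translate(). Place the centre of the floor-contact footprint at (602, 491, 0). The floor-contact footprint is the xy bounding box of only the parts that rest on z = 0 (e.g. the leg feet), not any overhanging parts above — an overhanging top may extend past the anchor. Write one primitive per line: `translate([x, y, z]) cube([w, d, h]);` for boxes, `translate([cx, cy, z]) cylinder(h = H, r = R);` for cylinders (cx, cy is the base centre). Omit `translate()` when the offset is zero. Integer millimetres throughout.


translate([602, 491, 0]) cylinder(h = 17, r = 332);


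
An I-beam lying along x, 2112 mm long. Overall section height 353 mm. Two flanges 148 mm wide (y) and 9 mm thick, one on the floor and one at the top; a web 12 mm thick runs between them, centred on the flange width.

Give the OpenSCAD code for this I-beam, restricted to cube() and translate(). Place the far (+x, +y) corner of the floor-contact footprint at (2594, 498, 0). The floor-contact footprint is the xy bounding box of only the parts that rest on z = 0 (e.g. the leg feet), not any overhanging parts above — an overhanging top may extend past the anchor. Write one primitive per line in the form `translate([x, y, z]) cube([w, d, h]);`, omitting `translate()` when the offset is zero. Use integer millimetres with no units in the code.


translate([482, 350, 0]) cube([2112, 148, 9]);
translate([482, 418, 9]) cube([2112, 12, 335]);
translate([482, 350, 344]) cube([2112, 148, 9]);


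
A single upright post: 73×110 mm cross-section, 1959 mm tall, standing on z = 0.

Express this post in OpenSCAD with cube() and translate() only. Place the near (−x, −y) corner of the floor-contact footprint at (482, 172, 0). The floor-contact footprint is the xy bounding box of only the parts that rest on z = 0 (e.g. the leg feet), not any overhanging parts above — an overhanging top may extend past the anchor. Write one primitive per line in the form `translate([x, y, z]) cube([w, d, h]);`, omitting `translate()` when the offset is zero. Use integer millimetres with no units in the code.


translate([482, 172, 0]) cube([73, 110, 1959]);


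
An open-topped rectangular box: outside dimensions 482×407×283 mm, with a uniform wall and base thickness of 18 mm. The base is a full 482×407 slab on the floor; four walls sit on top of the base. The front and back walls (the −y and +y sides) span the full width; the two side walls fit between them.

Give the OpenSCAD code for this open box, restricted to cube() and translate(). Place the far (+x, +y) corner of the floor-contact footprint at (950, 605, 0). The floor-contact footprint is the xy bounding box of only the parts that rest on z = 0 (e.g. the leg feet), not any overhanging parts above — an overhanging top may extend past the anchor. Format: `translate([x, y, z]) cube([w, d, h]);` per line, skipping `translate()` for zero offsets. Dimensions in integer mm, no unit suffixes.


translate([468, 198, 0]) cube([482, 407, 18]);
translate([468, 198, 18]) cube([482, 18, 265]);
translate([468, 587, 18]) cube([482, 18, 265]);
translate([468, 216, 18]) cube([18, 371, 265]);
translate([932, 216, 18]) cube([18, 371, 265]);


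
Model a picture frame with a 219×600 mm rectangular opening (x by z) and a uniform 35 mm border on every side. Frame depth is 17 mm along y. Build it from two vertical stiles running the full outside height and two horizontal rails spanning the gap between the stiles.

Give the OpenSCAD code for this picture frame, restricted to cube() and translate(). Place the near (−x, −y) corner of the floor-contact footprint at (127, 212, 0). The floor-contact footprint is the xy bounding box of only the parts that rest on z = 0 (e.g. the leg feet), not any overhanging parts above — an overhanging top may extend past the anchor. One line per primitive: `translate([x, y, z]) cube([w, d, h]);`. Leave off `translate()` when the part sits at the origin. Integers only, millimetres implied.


translate([127, 212, 0]) cube([35, 17, 670]);
translate([381, 212, 0]) cube([35, 17, 670]);
translate([162, 212, 0]) cube([219, 17, 35]);
translate([162, 212, 635]) cube([219, 17, 35]);


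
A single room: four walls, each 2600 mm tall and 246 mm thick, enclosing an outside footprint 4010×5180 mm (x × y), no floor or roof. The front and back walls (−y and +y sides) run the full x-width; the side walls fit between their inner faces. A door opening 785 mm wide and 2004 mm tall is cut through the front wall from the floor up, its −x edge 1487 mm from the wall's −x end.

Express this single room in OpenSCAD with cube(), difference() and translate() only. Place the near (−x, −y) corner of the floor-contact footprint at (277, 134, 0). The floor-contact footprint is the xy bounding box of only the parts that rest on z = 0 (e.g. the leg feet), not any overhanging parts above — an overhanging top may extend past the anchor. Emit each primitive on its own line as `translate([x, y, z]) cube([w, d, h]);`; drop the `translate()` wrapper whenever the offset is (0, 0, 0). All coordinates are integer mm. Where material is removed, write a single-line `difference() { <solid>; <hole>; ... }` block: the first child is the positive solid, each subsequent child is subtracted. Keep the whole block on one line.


difference() { translate([277, 134, 0]) cube([4010, 246, 2600]); translate([1764, 134, 0]) cube([785, 246, 2004]); }
translate([277, 5068, 0]) cube([4010, 246, 2600]);
translate([277, 380, 0]) cube([246, 4688, 2600]);
translate([4041, 380, 0]) cube([246, 4688, 2600]);


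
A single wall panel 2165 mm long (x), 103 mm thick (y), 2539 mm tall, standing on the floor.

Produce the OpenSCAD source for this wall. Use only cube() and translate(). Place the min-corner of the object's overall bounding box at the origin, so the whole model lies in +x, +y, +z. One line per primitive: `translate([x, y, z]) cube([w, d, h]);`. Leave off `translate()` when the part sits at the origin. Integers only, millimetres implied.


cube([2165, 103, 2539]);


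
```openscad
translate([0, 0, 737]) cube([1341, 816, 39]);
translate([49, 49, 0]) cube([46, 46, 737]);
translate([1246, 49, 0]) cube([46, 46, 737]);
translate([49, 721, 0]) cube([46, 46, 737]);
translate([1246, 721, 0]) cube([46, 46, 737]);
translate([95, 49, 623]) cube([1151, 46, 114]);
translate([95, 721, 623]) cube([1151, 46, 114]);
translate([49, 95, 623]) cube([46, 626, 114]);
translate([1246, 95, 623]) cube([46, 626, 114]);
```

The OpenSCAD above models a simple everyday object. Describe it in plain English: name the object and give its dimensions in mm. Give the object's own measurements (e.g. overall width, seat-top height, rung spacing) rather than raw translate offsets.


A rectangular dining table. The top is 1341×816×39 mm with its upper surface at z = 776 mm. It stands on four 46×46 mm square legs, each inset 49 mm from the nearest pair of top edges, running from the floor to the underside of the top. Four apron rails, 46 mm thick and 114 mm tall, run between adjacent legs with their top edges flush with the underside of the top and their outer faces flush with the legs' outer faces.


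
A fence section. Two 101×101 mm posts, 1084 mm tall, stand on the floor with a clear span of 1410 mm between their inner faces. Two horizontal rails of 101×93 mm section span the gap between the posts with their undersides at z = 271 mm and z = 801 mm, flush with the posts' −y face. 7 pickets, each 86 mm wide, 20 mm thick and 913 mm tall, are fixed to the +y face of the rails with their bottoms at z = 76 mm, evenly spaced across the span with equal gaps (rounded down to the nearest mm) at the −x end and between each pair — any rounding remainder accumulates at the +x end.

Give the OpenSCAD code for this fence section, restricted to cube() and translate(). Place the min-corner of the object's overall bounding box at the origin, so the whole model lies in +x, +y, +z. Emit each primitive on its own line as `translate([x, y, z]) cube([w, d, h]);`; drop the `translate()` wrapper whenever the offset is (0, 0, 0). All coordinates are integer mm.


cube([101, 101, 1084]);
translate([1511, 0, 0]) cube([101, 101, 1084]);
translate([101, 0, 271]) cube([1410, 101, 93]);
translate([101, 0, 801]) cube([1410, 101, 93]);
translate([202, 101, 76]) cube([86, 20, 913]);
translate([389, 101, 76]) cube([86, 20, 913]);
translate([576, 101, 76]) cube([86, 20, 913]);
translate([763, 101, 76]) cube([86, 20, 913]);
translate([950, 101, 76]) cube([86, 20, 913]);
translate([1137, 101, 76]) cube([86, 20, 913]);
translate([1324, 101, 76]) cube([86, 20, 913]);
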